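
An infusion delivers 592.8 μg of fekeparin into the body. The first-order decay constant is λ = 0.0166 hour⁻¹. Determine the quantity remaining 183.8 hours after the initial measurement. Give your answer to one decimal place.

t½ = ln 2 / λ = 0.69315 / 0.0166 ≈ 41.756 hours.
Number of half-lives: n = 183.8/41.756 ≈ 4.4018.
Remaining = 592.8 × (1/2)^4.4018 = 592.8 × 0.047308 ≈ 28.044 μg.

28.0 μg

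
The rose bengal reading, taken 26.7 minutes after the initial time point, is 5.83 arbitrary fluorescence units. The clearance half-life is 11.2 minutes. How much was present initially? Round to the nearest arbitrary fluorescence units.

30 arbitrary fluorescence units

Number of half-lives elapsed: n = 26.7/11.2 ≈ 2.3839.
A₀ = A × 2^n = 5.83 × 2^2.3839 = 5.83 × 5.2196 ≈ 30.43 arbitrary fluorescence units.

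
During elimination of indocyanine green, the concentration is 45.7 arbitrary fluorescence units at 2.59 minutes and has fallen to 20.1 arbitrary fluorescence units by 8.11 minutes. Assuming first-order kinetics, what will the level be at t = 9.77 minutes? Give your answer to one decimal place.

15.7 arbitrary fluorescence units

Over Δt = 8.11 − 2.59 = 5.52 minutes, the level fell by a factor of 45.7/20.1 ≈ 2.2736.
n = log₂(2.2736) ≈ 1.185 half-lives, so t½ = 5.52/1.185 ≈ 4.6582 minutes.
From t = 8.11 to t = 9.77: 20.1 × (1/2)^((9.77−8.11)/4.6582) ≈ 15.701 arbitrary fluorescence units.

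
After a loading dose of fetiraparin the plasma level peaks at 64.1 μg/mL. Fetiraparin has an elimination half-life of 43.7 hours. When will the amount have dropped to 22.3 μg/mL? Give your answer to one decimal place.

Fraction remaining = 22.3/64.1 ≈ 0.34789.
n = log₂(64.1/22.3) = ln(2.8744)/ln 2 ≈ 1.5233 half-lives.
t = n × t½ = 1.5233 × 43.7 ≈ 66.567 hours.

66.6 hours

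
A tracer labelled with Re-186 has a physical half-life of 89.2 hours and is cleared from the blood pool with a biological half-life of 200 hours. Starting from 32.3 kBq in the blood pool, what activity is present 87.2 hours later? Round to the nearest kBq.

12 kBq

1/t_eff = 1/t_phys + 1/t_biol = 1/89.2 + 1/200 = 0.016211 per hour.
t_eff = 89.2 × 200 / (89.2 + 200) ≈ 61.687 hours.
Remaining = 32.3 × (1/2)^(87.2/61.687) = 32.3 × (1/2)^1.4136 ≈ 12.125 kBq.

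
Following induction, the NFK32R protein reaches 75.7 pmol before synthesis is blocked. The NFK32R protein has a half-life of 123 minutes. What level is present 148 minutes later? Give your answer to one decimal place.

Number of half-lives: n = 148/123 ≈ 1.2033.
Remaining = 75.7 × (1/2)^1.2033 = 75.7 × 0.4343 ≈ 32.876 pmol.

32.9 pmol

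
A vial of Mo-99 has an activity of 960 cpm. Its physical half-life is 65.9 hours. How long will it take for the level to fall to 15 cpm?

15/960 = 1/64, so 6 half-lives have elapsed.
t = 6 × 65.9 = 395.4 hours.

395.4 hours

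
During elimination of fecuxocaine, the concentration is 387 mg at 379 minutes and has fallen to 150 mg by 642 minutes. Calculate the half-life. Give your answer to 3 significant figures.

192 minutes

Over Δt = 642 − 379 = 263 minutes, the level fell by a factor of 387/150 ≈ 2.58.
n = log₂(2.58) ≈ 1.3674 half-lives, so t½ = 263/1.3674 ≈ 192.34 minutes.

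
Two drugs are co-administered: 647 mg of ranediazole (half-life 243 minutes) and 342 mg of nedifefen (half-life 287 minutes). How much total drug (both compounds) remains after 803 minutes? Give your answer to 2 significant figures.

110 mg

ranediazole: 647 × (1/2)^(803/243) = 647 × (1/2)^3.3045 ≈ 65.485 mg.
nedifefen: 342 × (1/2)^(803/287) = 342 × (1/2)^2.7979 ≈ 49.178 mg.
Total = 65.485 + 49.178 ≈ 114.66 mg.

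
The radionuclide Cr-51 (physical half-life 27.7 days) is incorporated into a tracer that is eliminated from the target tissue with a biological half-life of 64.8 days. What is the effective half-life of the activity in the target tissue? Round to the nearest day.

1/t_eff = 1/t_phys + 1/t_biol = 1/27.7 + 1/64.8 = 0.051533 per day.
t_eff = 27.7 × 64.8 / (27.7 + 64.8) ≈ 19.405 days.

19 days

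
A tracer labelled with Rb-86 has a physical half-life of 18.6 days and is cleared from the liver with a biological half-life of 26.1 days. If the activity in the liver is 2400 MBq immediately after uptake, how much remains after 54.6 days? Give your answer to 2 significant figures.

1/t_eff = 1/t_phys + 1/t_biol = 1/18.6 + 1/26.1 = 0.092078 per day.
t_eff = 18.6 × 26.1 / (18.6 + 26.1) ≈ 10.86 days.
Remaining = 2400 × (1/2)^(54.6/10.86) = 2400 × (1/2)^5.0274 ≈ 73.587 MBq.

74 MBq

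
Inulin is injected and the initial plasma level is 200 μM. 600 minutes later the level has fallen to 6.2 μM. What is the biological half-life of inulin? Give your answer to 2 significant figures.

120 minutes

A/A₀ = 6.2/200 ≈ 0.031.
n = log₂(32.258) ≈ 5.0116 half-lives elapsed in 600 minutes.
t½ = 600/5.0116 ≈ 119.72 minutes.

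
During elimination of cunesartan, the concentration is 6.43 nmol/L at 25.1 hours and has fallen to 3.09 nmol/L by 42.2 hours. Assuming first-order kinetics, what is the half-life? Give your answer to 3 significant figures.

Over Δt = 42.2 − 25.1 = 17.1 hours, the level fell by a factor of 6.43/3.09 ≈ 2.0809.
n = log₂(2.0809) ≈ 1.0572 half-lives, so t½ = 17.1/1.0572 ≈ 16.175 hours.

16.2 hours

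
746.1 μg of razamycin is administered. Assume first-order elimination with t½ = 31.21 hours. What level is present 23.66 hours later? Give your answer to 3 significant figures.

441 μg

Number of half-lives: n = 23.66/31.21 ≈ 0.75809.
Remaining = 746.1 × (1/2)^0.75809 = 746.1 × 0.59128 ≈ 441.15 μg.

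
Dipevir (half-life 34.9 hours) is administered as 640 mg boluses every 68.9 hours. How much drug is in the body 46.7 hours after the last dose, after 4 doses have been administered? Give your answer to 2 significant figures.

The 4 doses were given 253.4, 184.5, 115.6, 46.7 hours ago.
Total = 640·(1/2)^(253.4/34.9) + 640·(1/2)^(184.5/34.9) + 640·(1/2)^(115.6/34.9) + 640·(1/2)^(46.7/34.9)
      = 4.1733 + 16.397 + 64.428 + 253.14 ≈ 338.14 mg.

340 mg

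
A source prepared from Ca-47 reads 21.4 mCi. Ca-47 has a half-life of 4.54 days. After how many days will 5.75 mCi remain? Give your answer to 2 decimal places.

8.61 days

Fraction remaining = 5.75/21.4 ≈ 0.26869.
n = log₂(21.4/5.75) = ln(3.7217)/ln 2 ≈ 1.896 half-lives.
t = n × t½ = 1.896 × 4.54 ≈ 8.6077 days.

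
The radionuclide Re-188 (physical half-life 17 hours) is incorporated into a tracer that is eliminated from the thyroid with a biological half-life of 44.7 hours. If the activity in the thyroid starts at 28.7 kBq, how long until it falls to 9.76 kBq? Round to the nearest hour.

1/t_eff = 1/t_phys + 1/t_biol = 1/17 + 1/44.7 = 0.081195 per hour.
t_eff = 17 × 44.7 / (17 + 44.7) ≈ 12.316 hours.
n = log₂(28.7/9.76) ≈ 1.5561; t = 1.5561 × 12.316 ≈ 19.165 hours.

19 hours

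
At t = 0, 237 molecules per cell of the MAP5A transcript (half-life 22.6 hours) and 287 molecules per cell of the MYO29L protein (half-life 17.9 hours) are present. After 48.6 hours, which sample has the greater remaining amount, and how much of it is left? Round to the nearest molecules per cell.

MAP5A transcript: 237 × (1/2)^2.1504 ≈ 53.383 molecules per cell.
MYO29L protein: 287 × (1/2)^2.7151 ≈ 43.708 molecules per cell.
MAP5A transcript has more remaining, at ≈ 53.383 molecules per cell.

MAP5A transcript, 53 molecules per cell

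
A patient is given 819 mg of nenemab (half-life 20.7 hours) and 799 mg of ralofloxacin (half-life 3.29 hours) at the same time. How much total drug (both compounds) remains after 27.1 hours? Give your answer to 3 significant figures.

333 mg

nenemab: 819 × (1/2)^(27.1/20.7) = 819 × (1/2)^1.3092 ≈ 330.51 mg.
ralofloxacin: 799 × (1/2)^(27.1/3.29) = 799 × (1/2)^8.2371 ≈ 2.6481 mg.
Total = 330.51 + 2.6481 ≈ 333.16 mg.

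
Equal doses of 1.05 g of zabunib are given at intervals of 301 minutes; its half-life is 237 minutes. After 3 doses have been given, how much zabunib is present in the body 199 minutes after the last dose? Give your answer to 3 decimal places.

0.931 g

The 3 doses were given 801, 500, 199 minutes ago.
Total = 1.05·(1/2)^(801/237) + 1.05·(1/2)^(500/237) + 1.05·(1/2)^(199/237)
      = 0.10088 + 0.24328 + 0.58671 ≈ 0.93087 g.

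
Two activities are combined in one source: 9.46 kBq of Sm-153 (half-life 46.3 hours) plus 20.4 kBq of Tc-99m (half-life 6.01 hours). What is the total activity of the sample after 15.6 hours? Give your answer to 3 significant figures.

Sm-153: 9.46 × (1/2)^(15.6/46.3) = 9.46 × (1/2)^0.33693 ≈ 7.4897 kBq.
Tc-99m: 20.4 × (1/2)^(15.6/6.01) = 20.4 × (1/2)^2.5957 ≈ 3.3748 kBq.
Total = 7.4897 + 3.3748 ≈ 10.865 kBq.

10.9 kBq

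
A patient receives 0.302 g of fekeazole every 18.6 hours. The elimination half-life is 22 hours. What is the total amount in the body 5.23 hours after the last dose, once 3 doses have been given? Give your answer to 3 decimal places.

The 3 doses were given 42.43, 23.83, 5.23 hours ago.
Total = 0.302·(1/2)^(42.43/22) + 0.302·(1/2)^(23.83/22) + 0.302·(1/2)^(5.23/22)
      = 0.079329 + 0.14254 + 0.25612 ≈ 0.47799 g.

0.478 g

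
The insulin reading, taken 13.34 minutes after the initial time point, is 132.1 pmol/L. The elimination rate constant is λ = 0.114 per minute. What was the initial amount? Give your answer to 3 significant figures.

t½ = ln 2 / λ = 0.69315 / 0.114 ≈ 6.0802 minutes.
Number of half-lives elapsed: n = 13.34/6.0802 ≈ 2.194.
A₀ = A × 2^n = 132.1 × 2^2.194 = 132.1 × 4.5757 ≈ 604.45 pmol/L.

604 pmol/L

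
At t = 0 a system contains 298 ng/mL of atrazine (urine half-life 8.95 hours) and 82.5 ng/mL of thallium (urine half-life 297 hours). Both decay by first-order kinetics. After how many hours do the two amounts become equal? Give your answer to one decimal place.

Set 298·(1/2)^(t/8.95) = 82.5·(1/2)^(t/297).
Taking log₂: log₂(298/82.5) = t·(1/8.95 − 1/297).
log₂(3.6121) = 1.8528; 1/8.95 − 1/297 = 0.10836.
t = 1.8528 / 0.10836 ≈ 17.098 hours.

17.1 hours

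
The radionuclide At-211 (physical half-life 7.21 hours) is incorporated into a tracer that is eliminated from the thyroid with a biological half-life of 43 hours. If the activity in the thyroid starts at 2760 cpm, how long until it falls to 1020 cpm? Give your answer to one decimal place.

1/t_eff = 1/t_phys + 1/t_biol = 1/7.21 + 1/43 = 0.16195 per hour.
t_eff = 7.21 × 43 / (7.21 + 43) ≈ 6.1747 hours.
n = log₂(2760/1020) ≈ 1.4361; t = 1.4361 × 6.1747 ≈ 8.8674 hours.

8.9 hours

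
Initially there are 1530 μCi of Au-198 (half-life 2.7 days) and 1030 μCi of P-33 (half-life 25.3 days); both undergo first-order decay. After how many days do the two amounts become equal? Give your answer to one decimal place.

1.7 days

Set 1530·(1/2)^(t/2.7) = 1030·(1/2)^(t/25.3).
Taking log₂: log₂(1530/1030) = t·(1/2.7 − 1/25.3).
log₂(1.4854) = 0.57089; 1/2.7 − 1/25.3 = 0.33084.
t = 0.57089 / 0.33084 ≈ 1.7255 days.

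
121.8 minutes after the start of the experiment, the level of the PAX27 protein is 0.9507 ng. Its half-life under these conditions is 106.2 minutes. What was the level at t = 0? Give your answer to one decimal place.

2.1 ng

Number of half-lives elapsed: n = 121.8/106.2 ≈ 1.1469.
A₀ = A × 2^n = 0.9507 × 2^1.1469 = 0.9507 × 2.2144 ≈ 2.1052 ng.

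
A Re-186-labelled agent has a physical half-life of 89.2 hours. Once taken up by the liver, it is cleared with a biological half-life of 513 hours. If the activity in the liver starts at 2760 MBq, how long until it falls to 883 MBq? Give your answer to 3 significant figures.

125 hours

1/t_eff = 1/t_phys + 1/t_biol = 1/89.2 + 1/513 = 0.01316 per hour.
t_eff = 89.2 × 513 / (89.2 + 513) ≈ 75.987 hours.
n = log₂(2760/883) ≈ 1.6442; t = 1.6442 × 75.987 ≈ 124.94 hours.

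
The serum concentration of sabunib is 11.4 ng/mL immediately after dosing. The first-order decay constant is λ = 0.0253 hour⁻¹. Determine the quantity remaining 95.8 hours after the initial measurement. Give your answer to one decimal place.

1.0 ng/mL

t½ = ln 2 / λ = 0.69315 / 0.0253 ≈ 27.397 hours.
Number of half-lives: n = 95.8/27.397 ≈ 3.4967.
Remaining = 11.4 × (1/2)^3.4967 = 11.4 × 0.08859 ≈ 1.0099 ng/mL.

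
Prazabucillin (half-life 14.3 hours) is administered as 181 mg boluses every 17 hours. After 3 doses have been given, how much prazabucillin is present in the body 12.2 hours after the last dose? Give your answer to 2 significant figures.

The 3 doses were given 46.2, 29.2, 12.2 hours ago.
Total = 181·(1/2)^(46.2/14.3) + 181·(1/2)^(29.2/14.3) + 181·(1/2)^(12.2/14.3)
      = 19.281 + 43.953 + 100.2 ≈ 163.43 mg.

160 mg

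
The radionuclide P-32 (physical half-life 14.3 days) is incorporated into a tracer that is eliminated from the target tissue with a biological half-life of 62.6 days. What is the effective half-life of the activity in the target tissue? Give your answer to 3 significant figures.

11.6 days

1/t_eff = 1/t_phys + 1/t_biol = 1/14.3 + 1/62.6 = 0.085905 per day.
t_eff = 14.3 × 62.6 / (14.3 + 62.6) ≈ 11.641 days.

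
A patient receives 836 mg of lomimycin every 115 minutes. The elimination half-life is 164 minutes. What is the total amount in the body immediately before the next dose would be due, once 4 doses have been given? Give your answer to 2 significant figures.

The 4 doses were given 460, 345, 230, 115 minutes ago.
Total = 836·(1/2)^(460/164) + 836·(1/2)^(345/164) + 836·(1/2)^(230/164) + 836·(1/2)^(115/164)
      = 119.63 + 194.51 + 316.25 + 514.18 ≈ 1144.6 mg.

1100 mg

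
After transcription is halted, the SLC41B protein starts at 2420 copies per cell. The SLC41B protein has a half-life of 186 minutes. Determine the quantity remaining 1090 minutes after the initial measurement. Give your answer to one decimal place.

Number of half-lives: n = 1090/186 ≈ 5.8602.
Remaining = 2420 × (1/2)^5.8602 = 2420 × 0.017215 ≈ 41.66 copies per cell.

41.7 copies per cell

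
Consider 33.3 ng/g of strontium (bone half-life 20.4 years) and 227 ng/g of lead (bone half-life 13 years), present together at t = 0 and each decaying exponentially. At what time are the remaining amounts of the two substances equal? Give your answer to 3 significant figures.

Set 33.3·(1/2)^(t/20.4) = 227·(1/2)^(t/13).
Taking log₂: log₂(33.3/227) = t·(1/20.4 − 1/13).
log₂(0.1467) = -2.7691; 1/20.4 − 1/13 = -0.027903.
t = -2.7691 / -0.027903 ≈ 99.238 years.

99.2 years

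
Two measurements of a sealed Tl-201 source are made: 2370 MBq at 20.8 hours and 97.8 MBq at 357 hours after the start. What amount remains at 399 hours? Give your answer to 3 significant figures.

Over Δt = 357 − 20.8 = 336.2 hours, the level fell by a factor of 2370/97.8 ≈ 24.233.
n = log₂(24.233) ≈ 4.5989 half-lives, so t½ = 336.2/4.5989 ≈ 73.104 hours.
From t = 357 to t = 399: 97.8 × (1/2)^((399−357)/73.104) ≈ 65.674 MBq.

65.7 MBq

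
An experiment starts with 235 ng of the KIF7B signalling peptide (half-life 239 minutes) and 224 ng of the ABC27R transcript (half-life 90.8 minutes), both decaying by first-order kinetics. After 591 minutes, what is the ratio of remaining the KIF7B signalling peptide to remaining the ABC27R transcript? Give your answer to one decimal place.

17.2

KIF7B signalling peptide: 235 × (1/2)^(591/239) = 235 × (1/2)^2.4728 ≈ 42.333 ng.
ABC27R transcript: 224 × (1/2)^(591/90.8) = 224 × (1/2)^6.5088 ≈ 2.4598 ng.
Ratio ≈ 42.333 / 2.4598 ≈ 17.21.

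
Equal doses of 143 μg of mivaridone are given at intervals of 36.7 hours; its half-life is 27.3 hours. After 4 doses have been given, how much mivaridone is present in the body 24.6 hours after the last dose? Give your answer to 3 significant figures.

The 4 doses were given 134.7, 98, 61.3, 24.6 hours ago.
Total = 143·(1/2)^(134.7/27.3) + 143·(1/2)^(98/27.3) + 143·(1/2)^(61.3/27.3) + 143·(1/2)^(24.6/27.3)
      = 4.6777 + 11.877 + 30.158 + 76.573 ≈ 123.29 μg.

123 μg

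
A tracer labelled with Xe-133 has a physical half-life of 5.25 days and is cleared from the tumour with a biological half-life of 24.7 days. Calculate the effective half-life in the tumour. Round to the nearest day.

1/t_eff = 1/t_phys + 1/t_biol = 1/5.25 + 1/24.7 = 0.23096 per day.
t_eff = 5.25 × 24.7 / (5.25 + 24.7) ≈ 4.3297 days.

4 days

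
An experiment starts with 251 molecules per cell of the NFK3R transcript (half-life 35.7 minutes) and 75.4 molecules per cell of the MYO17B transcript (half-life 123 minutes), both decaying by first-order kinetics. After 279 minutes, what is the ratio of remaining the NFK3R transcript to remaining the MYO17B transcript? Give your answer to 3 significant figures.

0.0712

NFK3R transcript: 251 × (1/2)^(279/35.7) = 251 × (1/2)^7.8151 ≈ 1.1145 molecules per cell.
MYO17B transcript: 75.4 × (1/2)^(279/123) = 75.4 × (1/2)^2.2683 ≈ 15.651 molecules per cell.
Ratio ≈ 1.1145 / 15.651 ≈ 0.07121.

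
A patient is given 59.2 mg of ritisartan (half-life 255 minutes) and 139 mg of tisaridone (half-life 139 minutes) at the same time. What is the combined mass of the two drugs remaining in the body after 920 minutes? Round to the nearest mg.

6 mg

ritisartan: 59.2 × (1/2)^(920/255) = 59.2 × (1/2)^3.6078 ≈ 4.8557 mg.
tisaridone: 139 × (1/2)^(920/139) = 139 × (1/2)^6.6187 ≈ 1.4144 mg.
Total = 4.8557 + 1.4144 ≈ 6.2702 mg.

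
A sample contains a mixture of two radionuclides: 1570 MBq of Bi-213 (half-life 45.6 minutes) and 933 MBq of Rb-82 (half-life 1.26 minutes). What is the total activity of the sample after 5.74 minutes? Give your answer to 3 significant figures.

1480 MBq

Bi-213: 1570 × (1/2)^(5.74/45.6) = 1570 × (1/2)^0.12588 ≈ 1438.8 MBq.
Rb-82: 933 × (1/2)^(5.74/1.26) = 933 × (1/2)^4.5556 ≈ 39.676 MBq.
Total = 1438.8 + 39.676 ≈ 1478.5 MBq.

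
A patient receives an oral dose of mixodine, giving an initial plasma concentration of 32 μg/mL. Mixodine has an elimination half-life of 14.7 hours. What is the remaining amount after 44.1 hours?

4 μg/mL

Elapsed time is 3 half-lives (44.1/14.7).
Each half-life halves the amount: 32 × (1/2)^3 = 32/8 = 4 μg/mL.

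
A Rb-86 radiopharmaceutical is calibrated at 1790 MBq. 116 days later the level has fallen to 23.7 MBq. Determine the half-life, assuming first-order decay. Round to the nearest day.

A/A₀ = 23.7/1790 ≈ 0.01324.
n = log₂(75.527) ≈ 6.2389 half-lives elapsed in 116 days.
t½ = 116/6.2389 ≈ 18.593 days.

19 days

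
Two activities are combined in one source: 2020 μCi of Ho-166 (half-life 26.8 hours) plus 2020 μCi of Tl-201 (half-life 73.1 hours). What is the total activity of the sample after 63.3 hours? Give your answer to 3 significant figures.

Ho-166: 2020 × (1/2)^(63.3/26.8) = 2020 × (1/2)^2.3619 ≈ 392.95 μCi.
Tl-201: 2020 × (1/2)^(63.3/73.1) = 2020 × (1/2)^0.86594 ≈ 1108.4 μCi.
Total = 392.95 + 1108.4 ≈ 1501.3 μCi.

1500 μCi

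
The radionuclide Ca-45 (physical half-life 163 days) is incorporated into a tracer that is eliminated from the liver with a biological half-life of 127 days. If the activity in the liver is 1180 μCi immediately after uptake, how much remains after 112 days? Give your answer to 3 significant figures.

398 μCi

1/t_eff = 1/t_phys + 1/t_biol = 1/163 + 1/127 = 0.014009 per day.
t_eff = 163 × 127 / (163 + 127) ≈ 71.383 days.
Remaining = 1180 × (1/2)^(112/71.383) = 1180 × (1/2)^1.569 ≈ 397.71 μCi.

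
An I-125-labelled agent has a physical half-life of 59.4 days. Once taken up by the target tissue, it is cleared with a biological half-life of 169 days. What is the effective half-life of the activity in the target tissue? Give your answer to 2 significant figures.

44 days

1/t_eff = 1/t_phys + 1/t_biol = 1/59.4 + 1/169 = 0.022752 per day.
t_eff = 59.4 × 169 / (59.4 + 169) ≈ 43.952 days.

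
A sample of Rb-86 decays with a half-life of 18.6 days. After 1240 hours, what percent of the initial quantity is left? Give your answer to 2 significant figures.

1240 hours = 51.6667 days.
n = 51.6667/18.6 ≈ 2.7778 half-lives.
Fraction remaining = (1/2)^2.7778 ≈ 0.14582, i.e. 14.582%.

15%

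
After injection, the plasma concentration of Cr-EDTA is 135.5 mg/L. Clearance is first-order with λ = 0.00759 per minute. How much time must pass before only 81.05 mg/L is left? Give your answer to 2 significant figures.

t½ = ln 2 / λ = 0.69315 / 0.00759 ≈ 91.324 minutes.
Fraction remaining = 81.05/135.5 ≈ 0.59815.
n = log₂(135.5/81.05) = ln(1.6718)/ln 2 ≈ 0.74141 half-lives.
t = n × t½ = 0.74141 × 91.324 ≈ 67.708 minutes.

68 minutes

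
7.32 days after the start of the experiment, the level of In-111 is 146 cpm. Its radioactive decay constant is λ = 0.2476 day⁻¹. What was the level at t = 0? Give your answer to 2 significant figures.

890 cpm

t½ = ln 2 / λ = 0.69315 / 0.2476 ≈ 2.7995 days.
Number of half-lives elapsed: n = 7.32/2.7995 ≈ 2.6148.
A₀ = A × 2^n = 146 × 2^2.6148 = 146 × 6.1253 ≈ 894.3 cpm.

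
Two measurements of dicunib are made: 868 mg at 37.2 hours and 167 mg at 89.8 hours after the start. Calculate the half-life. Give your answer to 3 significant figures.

Over Δt = 89.8 − 37.2 = 52.6 hours, the level fell by a factor of 868/167 ≈ 5.1976.
n = log₂(5.1976) ≈ 2.3778 half-lives, so t½ = 52.6/2.3778 ≈ 22.121 hours.

22.1 hours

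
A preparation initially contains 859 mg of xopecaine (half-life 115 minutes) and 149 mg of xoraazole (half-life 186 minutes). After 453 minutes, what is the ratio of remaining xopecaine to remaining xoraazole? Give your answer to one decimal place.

xopecaine: 859 × (1/2)^(453/115) = 859 × (1/2)^3.9391 ≈ 56.001 mg.
xoraazole: 149 × (1/2)^(453/186) = 149 × (1/2)^2.4355 ≈ 27.544 mg.
Ratio ≈ 56.001 / 27.544 ≈ 2.0331.

2.0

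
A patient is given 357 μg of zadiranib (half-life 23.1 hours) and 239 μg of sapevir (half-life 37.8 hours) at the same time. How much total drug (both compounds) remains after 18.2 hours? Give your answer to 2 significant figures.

380 μg

zadiranib: 357 × (1/2)^(18.2/23.1) = 357 × (1/2)^0.78788 ≈ 206.77 μg.
sapevir: 239 × (1/2)^(18.2/37.8) = 239 × (1/2)^0.48148 ≈ 171.18 μg.
Total = 206.77 + 171.18 ≈ 377.95 μg.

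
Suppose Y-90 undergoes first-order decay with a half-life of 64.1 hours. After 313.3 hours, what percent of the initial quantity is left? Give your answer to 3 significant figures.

3.38%

n = 313.3/64.1 ≈ 4.8877 half-lives.
Fraction remaining = (1/2)^4.8877 ≈ 0.03378, i.e. 3.378%.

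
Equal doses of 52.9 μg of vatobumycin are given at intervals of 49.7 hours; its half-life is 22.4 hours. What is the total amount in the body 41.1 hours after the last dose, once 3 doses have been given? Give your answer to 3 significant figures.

18.7 μg

The 3 doses were given 140.5, 90.8, 41.1 hours ago.
Total = 52.9·(1/2)^(140.5/22.4) + 52.9·(1/2)^(90.8/22.4) + 52.9·(1/2)^(41.1/22.4)
      = 0.68438 + 3.1857 + 14.829 ≈ 18.699 μg.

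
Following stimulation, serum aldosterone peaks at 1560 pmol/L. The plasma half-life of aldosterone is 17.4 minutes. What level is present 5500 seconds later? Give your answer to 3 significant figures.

Convert the elapsed time: 5500 seconds = 91.6667 minutes.
Number of half-lives: n = 91.6667/17.4 ≈ 5.2682.
Remaining = 1560 × (1/2)^5.2682 = 1560 × 0.025949 ≈ 40.48 pmol/L.

40.5 pmol/L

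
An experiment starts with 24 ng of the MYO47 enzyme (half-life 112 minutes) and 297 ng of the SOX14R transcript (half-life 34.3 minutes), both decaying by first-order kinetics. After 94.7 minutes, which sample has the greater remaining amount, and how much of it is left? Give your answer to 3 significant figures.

MYO47 enzyme: 24 × (1/2)^0.84554 ≈ 13.356 ng.
SOX14R transcript: 297 × (1/2)^2.7609 ≈ 43.816 ng.
SOX14R transcript has more remaining, at ≈ 43.816 ng.

SOX14R transcript, 43.8 ng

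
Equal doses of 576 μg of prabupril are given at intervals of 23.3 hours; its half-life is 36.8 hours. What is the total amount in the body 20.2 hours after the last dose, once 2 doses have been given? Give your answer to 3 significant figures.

The 2 doses were given 43.5, 20.2 hours ago.
Total = 576·(1/2)^(43.5/36.8) + 576·(1/2)^(20.2/36.8)
      = 253.85 + 393.72 ≈ 647.57 μg.

648 μg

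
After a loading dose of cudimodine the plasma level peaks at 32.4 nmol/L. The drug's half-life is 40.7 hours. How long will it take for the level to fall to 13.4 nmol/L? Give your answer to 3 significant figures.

Fraction remaining = 13.4/32.4 ≈ 0.41358.
n = log₂(32.4/13.4) = ln(2.4179)/ln 2 ≈ 1.2738 half-lives.
t = n × t½ = 1.2738 × 40.7 ≈ 51.842 hours.

51.8 hours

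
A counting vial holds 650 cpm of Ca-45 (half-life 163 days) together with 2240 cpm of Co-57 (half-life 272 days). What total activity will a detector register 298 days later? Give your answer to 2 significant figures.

Ca-45: 650 × (1/2)^(298/163) = 650 × (1/2)^1.8282 ≈ 183.05 cpm.
Co-57: 2240 × (1/2)^(298/272) = 2240 × (1/2)^1.0956 ≈ 1048.2 cpm.
Total = 183.05 + 1048.2 ≈ 1231.2 cpm.

1200 cpm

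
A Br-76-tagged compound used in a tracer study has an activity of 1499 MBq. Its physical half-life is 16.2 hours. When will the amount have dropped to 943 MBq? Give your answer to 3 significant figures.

10.8 hours

Fraction remaining = 943/1499 ≈ 0.62909.
n = log₂(1499/943) = ln(1.5896)/ln 2 ≈ 0.66867 half-lives.
t = n × t½ = 0.66867 × 16.2 ≈ 10.832 hours.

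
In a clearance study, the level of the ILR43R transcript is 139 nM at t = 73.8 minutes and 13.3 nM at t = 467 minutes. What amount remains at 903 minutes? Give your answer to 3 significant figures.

Over Δt = 467 − 73.8 = 393.2 minutes, the level fell by a factor of 139/13.3 ≈ 10.451.
n = log₂(10.451) ≈ 3.3856 half-lives, so t½ = 393.2/3.3856 ≈ 116.14 minutes.
From t = 467 to t = 903: 13.3 × (1/2)^((903−467)/116.14) ≈ 0.98572 nM.

0.986 nM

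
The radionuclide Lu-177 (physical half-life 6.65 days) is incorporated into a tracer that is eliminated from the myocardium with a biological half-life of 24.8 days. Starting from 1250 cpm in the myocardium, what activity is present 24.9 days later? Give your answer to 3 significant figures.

1/t_eff = 1/t_phys + 1/t_biol = 1/6.65 + 1/24.8 = 0.1907 per day.
t_eff = 6.65 × 24.8 / (6.65 + 24.8) ≈ 5.2439 days.
Remaining = 1250 × (1/2)^(24.9/5.2439) = 1250 × (1/2)^4.7484 ≈ 46.505 cpm.

46.5 cpm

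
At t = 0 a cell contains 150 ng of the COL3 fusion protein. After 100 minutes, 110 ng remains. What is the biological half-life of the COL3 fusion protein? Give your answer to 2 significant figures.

A/A₀ = 110/150 ≈ 0.73333.
n = log₂(1.3636) ≈ 0.44746 half-lives elapsed in 100 minutes.
t½ = 100/0.44746 ≈ 223.48 minutes.

220 minutes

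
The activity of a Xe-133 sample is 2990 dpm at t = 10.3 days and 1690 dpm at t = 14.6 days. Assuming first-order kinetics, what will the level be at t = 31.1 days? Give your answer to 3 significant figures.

Over Δt = 14.6 − 10.3 = 4.3 days, the level fell by a factor of 2990/1690 ≈ 1.7692.
n = log₂(1.7692) ≈ 0.82312 half-lives, so t½ = 4.3/0.82312 ≈ 5.224 days.
From t = 14.6 to t = 31.1: 1690 × (1/2)^((31.1−14.6)/5.224) ≈ 189.27 dpm.

189 dpm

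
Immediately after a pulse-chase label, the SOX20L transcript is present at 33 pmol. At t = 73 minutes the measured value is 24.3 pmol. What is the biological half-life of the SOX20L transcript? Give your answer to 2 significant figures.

A/A₀ = 24.3/33 ≈ 0.73636.
n = log₂(1.358) ≈ 0.44151 half-lives elapsed in 73 minutes.
t½ = 73/0.44151 ≈ 165.34 minutes.

170 minutes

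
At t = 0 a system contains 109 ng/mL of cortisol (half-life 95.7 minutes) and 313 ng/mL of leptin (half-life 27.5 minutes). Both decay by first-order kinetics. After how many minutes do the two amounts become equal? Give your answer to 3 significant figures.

58.7 minutes

Set 109·(1/2)^(t/95.7) = 313·(1/2)^(t/27.5).
Taking log₂: log₂(109/313) = t·(1/95.7 − 1/27.5).
log₂(0.34824) = -1.5218; 1/95.7 − 1/27.5 = -0.025914.
t = -1.5218 / -0.025914 ≈ 58.726 minutes.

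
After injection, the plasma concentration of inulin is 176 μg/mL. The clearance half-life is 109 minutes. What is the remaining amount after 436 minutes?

11 μg/mL

Elapsed time is 4 half-lives (436/109).
Each half-life halves the amount: 176 × (1/2)^4 = 176/16 = 11 μg/mL.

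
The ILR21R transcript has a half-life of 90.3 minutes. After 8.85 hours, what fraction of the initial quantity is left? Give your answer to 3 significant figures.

8.85 hours = 531 minutes.
n = 531/90.3 ≈ 5.8804 half-lives.
Fraction remaining = (1/2)^5.8804 ≈ 0.016976.

0.0170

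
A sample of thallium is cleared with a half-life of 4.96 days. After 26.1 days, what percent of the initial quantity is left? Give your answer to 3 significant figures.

2.61%

n = 26.1/4.96 ≈ 5.2621 half-lives.
Fraction remaining = (1/2)^5.2621 ≈ 0.026059, i.e. 2.6059%.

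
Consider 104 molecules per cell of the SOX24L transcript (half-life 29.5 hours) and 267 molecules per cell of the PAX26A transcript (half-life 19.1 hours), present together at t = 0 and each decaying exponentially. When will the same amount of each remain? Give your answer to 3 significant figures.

Set 104·(1/2)^(t/29.5) = 267·(1/2)^(t/19.1).
Taking log₂: log₂(104/267) = t·(1/29.5 − 1/19.1).
log₂(0.38951) = -1.3603; 1/29.5 − 1/19.1 = -0.018458.
t = -1.3603 / -0.018458 ≈ 73.696 hours.

73.7 hours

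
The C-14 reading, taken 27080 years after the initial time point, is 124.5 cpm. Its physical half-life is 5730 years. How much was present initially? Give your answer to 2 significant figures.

3300 cpm

Number of half-lives elapsed: n = 27080/5730 ≈ 4.726.
A₀ = A × 2^n = 124.5 × 2^4.726 = 124.5 × 26.465 ≈ 3294.9 cpm.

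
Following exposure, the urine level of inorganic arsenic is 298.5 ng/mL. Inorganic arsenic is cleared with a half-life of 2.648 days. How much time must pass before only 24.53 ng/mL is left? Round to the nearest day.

10 days

Fraction remaining = 24.53/298.5 ≈ 0.082178.
n = log₂(298.5/24.53) = ln(12.169)/ln 2 ≈ 3.6051 half-lives.
t = n × t½ = 3.6051 × 2.648 ≈ 9.5463 days.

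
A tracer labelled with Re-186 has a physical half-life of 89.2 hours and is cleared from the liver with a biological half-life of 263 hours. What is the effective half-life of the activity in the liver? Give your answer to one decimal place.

1/t_eff = 1/t_phys + 1/t_biol = 1/89.2 + 1/263 = 0.015013 per hour.
t_eff = 89.2 × 263 / (89.2 + 263) ≈ 66.609 hours.

66.6 hours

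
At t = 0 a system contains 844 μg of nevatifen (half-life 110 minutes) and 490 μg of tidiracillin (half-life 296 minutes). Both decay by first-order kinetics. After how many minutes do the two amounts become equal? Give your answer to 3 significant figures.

137 minutes

Set 844·(1/2)^(t/110) = 490·(1/2)^(t/296).
Taking log₂: log₂(844/490) = t·(1/110 − 1/296).
log₂(1.7224) = 0.78446; 1/110 − 1/296 = 0.0057125.
t = 0.78446 / 0.0057125 ≈ 137.32 minutes.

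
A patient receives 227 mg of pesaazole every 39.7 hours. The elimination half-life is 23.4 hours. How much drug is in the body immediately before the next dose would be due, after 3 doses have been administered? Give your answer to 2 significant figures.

The 3 doses were given 119.1, 79.4, 39.7 hours ago.
Total = 227·(1/2)^(119.1/23.4) + 227·(1/2)^(79.4/23.4) + 227·(1/2)^(39.7/23.4)
      = 6.6659 + 21.606 + 70.033 ≈ 98.306 mg.

98 mg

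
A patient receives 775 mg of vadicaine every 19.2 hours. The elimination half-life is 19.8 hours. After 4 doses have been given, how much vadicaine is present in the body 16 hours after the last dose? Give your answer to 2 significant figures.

The 4 doses were given 73.6, 54.4, 35.2, 16 hours ago.
Total = 775·(1/2)^(73.6/19.8) + 775·(1/2)^(54.4/19.8) + 775·(1/2)^(35.2/19.8) + 775·(1/2)^(16/19.8)
      = 58.928 + 115.41 + 226.02 + 442.63 ≈ 842.98 mg.

840 mg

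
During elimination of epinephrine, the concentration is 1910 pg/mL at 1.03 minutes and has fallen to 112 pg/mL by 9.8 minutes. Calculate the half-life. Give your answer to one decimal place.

2.1 minutes

Over Δt = 9.8 − 1.03 = 8.77 minutes, the level fell by a factor of 1910/112 ≈ 17.054.
n = log₂(17.054) ≈ 4.092 half-lives, so t½ = 8.77/4.092 ≈ 2.1432 minutes.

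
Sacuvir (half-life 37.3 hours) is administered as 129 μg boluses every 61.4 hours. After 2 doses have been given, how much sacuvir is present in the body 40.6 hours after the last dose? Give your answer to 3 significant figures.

80.0 μg

The 2 doses were given 102, 40.6 hours ago.
Total = 129·(1/2)^(102/37.3) + 129·(1/2)^(40.6/37.3)
      = 19.382 + 60.663 ≈ 80.045 μg.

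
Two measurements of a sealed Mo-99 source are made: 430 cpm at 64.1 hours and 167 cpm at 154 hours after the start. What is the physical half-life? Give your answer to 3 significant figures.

Over Δt = 154 − 64.1 = 89.9 hours, the level fell by a factor of 430/167 ≈ 2.5749.
n = log₂(2.5749) ≈ 1.3645 half-lives, so t½ = 89.9/1.3645 ≈ 65.885 hours.

65.9 hours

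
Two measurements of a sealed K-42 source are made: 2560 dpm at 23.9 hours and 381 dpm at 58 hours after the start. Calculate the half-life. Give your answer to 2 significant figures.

Over Δt = 58 − 23.9 = 34.1 hours, the level fell by a factor of 2560/381 ≈ 6.7192.
n = log₂(6.7192) ≈ 2.7483 half-lives, so t½ = 34.1/2.7483 ≈ 12.408 hours.

12 hours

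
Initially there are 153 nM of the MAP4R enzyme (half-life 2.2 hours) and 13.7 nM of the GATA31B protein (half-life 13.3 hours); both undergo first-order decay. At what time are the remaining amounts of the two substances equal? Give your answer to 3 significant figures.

Set 153·(1/2)^(t/2.2) = 13.7·(1/2)^(t/13.3).
Taking log₂: log₂(153/13.7) = t·(1/2.2 − 1/13.3).
log₂(11.168) = 3.4813; 1/2.2 − 1/13.3 = 0.37936.
t = 3.4813 / 0.37936 ≈ 9.1768 hours.

9.18 hours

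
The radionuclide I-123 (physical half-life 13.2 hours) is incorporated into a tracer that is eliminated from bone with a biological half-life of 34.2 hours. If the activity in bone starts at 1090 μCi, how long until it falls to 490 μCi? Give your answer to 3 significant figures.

1/t_eff = 1/t_phys + 1/t_biol = 1/13.2 + 1/34.2 = 0.105 per hour.
t_eff = 13.2 × 34.2 / (13.2 + 34.2) ≈ 9.5241 hours.
n = log₂(1090/490) ≈ 1.1535; t = 1.1535 × 9.5241 ≈ 10.986 hours.

11.0 hours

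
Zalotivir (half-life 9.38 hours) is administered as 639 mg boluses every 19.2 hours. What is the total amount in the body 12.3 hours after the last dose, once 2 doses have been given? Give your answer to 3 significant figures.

The 2 doses were given 31.5, 12.3 hours ago.
Total = 639·(1/2)^(31.5/9.38) + 639·(1/2)^(12.3/9.38)
      = 62.313 + 257.49 ≈ 319.8 mg.

320 mg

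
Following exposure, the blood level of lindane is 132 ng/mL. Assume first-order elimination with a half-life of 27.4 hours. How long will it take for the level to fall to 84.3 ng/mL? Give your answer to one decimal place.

Fraction remaining = 84.3/132 ≈ 0.63864.
n = log₂(132/84.3) = ln(1.5658)/ln 2 ≈ 0.64693 half-lives.
t = n × t½ = 0.64693 × 27.4 ≈ 17.726 hours.

17.7 hours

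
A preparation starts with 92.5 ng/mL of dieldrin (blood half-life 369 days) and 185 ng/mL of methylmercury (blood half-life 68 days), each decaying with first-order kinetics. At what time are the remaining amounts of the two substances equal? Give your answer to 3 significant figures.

Set 92.5·(1/2)^(t/369) = 185·(1/2)^(t/68).
Taking log₂: log₂(92.5/185) = t·(1/369 − 1/68).
log₂(0.5) = -1; 1/369 − 1/68 = -0.011996.
t = -1 / -0.011996 ≈ 83.362 days.

83.4 days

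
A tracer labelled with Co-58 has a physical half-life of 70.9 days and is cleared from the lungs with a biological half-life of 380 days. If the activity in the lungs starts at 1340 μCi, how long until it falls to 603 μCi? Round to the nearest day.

69 days

1/t_eff = 1/t_phys + 1/t_biol = 1/70.9 + 1/380 = 0.016736 per day.
t_eff = 70.9 × 380 / (70.9 + 380) ≈ 59.752 days.
n = log₂(1340/603) ≈ 1.152; t = 1.152 × 59.752 ≈ 68.834 days.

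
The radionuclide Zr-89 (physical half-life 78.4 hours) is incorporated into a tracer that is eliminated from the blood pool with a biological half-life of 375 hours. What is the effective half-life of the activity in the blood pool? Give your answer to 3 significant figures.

1/t_eff = 1/t_phys + 1/t_biol = 1/78.4 + 1/375 = 0.015422 per hour.
t_eff = 78.4 × 375 / (78.4 + 375) ≈ 64.843 hours.

64.8 hours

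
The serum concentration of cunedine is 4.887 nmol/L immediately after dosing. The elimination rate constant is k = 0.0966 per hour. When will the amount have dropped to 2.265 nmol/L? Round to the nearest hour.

8 hours

t½ = ln 2 / k = 0.69315 / 0.0966 ≈ 7.1754 hours.
Fraction remaining = 2.265/4.887 ≈ 0.46347.
n = log₂(4.887/2.265) = ln(2.1576)/ln 2 ≈ 1.1094 half-lives.
t = n × t½ = 1.1094 × 7.1754 ≈ 7.9607 hours.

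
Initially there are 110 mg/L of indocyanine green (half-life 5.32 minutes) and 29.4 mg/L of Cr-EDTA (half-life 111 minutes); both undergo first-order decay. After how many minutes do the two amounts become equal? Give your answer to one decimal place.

10.6 minutes

Set 110·(1/2)^(t/5.32) = 29.4·(1/2)^(t/111).
Taking log₂: log₂(110/29.4) = t·(1/5.32 − 1/111).
log₂(3.7415) = 1.9036; 1/5.32 − 1/111 = 0.17896.
t = 1.9036 / 0.17896 ≈ 10.637 minutes.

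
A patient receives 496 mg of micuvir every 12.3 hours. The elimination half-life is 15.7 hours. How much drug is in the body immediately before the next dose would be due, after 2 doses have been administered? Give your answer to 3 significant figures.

456 mg

The 2 doses were given 24.6, 12.3 hours ago.
Total = 496·(1/2)^(24.6/15.7) + 496·(1/2)^(12.3/15.7)
      = 167.42 + 288.17 ≈ 455.58 mg.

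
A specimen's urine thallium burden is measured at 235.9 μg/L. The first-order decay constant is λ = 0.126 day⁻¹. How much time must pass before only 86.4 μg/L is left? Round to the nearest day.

t½ = ln 2 / λ = 0.69315 / 0.126 ≈ 5.5012 days.
Fraction remaining = 86.4/235.9 ≈ 0.36626.
n = log₂(235.9/86.4) = ln(2.7303)/ln 2 ≈ 1.4491 half-lives.
t = n × t½ = 1.4491 × 5.5012 ≈ 7.9716 days.

8 days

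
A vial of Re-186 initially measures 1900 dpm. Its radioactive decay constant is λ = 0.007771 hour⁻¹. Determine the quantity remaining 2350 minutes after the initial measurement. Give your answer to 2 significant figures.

1400 dpm

t½ = ln 2 / λ = 0.69315 / 0.007771 ≈ 89.197 hours.
Convert the elapsed time: 2350 minutes = 39.1667 hours.
Number of half-lives: n = 39.1667/89.197 ≈ 0.4391.
Remaining = 1900 × (1/2)^0.4391 = 1900 × 0.73759 ≈ 1401.4 dpm.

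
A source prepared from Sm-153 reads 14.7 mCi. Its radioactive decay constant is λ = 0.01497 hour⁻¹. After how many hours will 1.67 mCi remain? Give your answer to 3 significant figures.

t½ = ln 2 / λ = 0.69315 / 0.01497 ≈ 46.302 hours.
Fraction remaining = 1.67/14.7 ≈ 0.11361.
n = log₂(14.7/1.67) = ln(8.8024)/ln 2 ≈ 3.1379 half-lives.
t = n × t½ = 3.1379 × 46.302 ≈ 145.29 hours.

145 hours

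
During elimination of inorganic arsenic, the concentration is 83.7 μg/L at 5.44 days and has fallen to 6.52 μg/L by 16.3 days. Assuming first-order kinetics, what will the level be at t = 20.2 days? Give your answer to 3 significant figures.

2.61 μg/L

Over Δt = 16.3 − 5.44 = 10.86 days, the level fell by a factor of 83.7/6.52 ≈ 12.837.
n = log₂(12.837) ≈ 3.6823 half-lives, so t½ = 10.86/3.6823 ≈ 2.9493 days.
From t = 16.3 to t = 20.2: 6.52 × (1/2)^((20.2−16.3)/2.9493) ≈ 2.6072 μg/L.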